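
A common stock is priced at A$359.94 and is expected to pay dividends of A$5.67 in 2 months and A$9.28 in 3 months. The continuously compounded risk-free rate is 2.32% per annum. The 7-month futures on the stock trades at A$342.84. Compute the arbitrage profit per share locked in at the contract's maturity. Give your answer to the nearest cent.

A$6.93 per share

PV(dividends) I = 5.67·e^(−0.0232·2/12) + 9.28·e^(−0.0232·3/12) = 14.8745
Fair futures F* = (S − I)·e^(rT) = (359.94 − 14.8745)·e^0.013533 = 345.0655 × 1.013625 = 349.7670
Market A$342.84 < fair 349.7670: forward underpriced → reverse cash-and-carry (short the stock, invest proceeds at r, pay the dividends, go long the forward).
Profit at T = |F_mkt − F*| = |342.84 − 349.7670| = A$6.93 per share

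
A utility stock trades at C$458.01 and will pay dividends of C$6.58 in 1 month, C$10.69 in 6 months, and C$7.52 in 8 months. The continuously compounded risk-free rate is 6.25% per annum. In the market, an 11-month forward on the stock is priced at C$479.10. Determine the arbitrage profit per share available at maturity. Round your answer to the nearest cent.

C$19.63 per share

PV(dividends) I = 6.58·e^(−0.0625·1/12) + 10.69·e^(−0.0625·6/12) + 7.52·e^(−0.0625·8/12) = 24.1200
Fair forward F* = (S − I)·e^(rT) = (458.01 − 24.1200)·e^0.057292 = 433.8900 × 1.058965 = 459.4743
Market C$479.10 > fair 459.4743: forward overpriced → cash-and-carry (borrow at r, buy the stock and collect the dividends, short the forward).
Profit at T = |F_mkt − F*| = |479.10 − 459.4743| = C$19.63 per share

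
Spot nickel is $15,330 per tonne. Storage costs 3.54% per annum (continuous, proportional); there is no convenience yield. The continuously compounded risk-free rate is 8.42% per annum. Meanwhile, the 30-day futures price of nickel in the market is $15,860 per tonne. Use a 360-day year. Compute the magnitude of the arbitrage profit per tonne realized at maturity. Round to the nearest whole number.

$376 per tonne

Fair futures: F* = S·e^(carry·T), with carry = (r + u) = 0.0842 + 0.0354 = 0.1196
F* = 15330 · e^(0.1196 × 30/360) = 15330 · e^0.009967 = 15330 × 1.010017 = $15483.5606
Market $15860 > fair $15483.5606: forward overpriced → cash-and-carry (buy spot, short the forward).
At maturity, profit = |F_mkt − F*| = |15860 − 15483.5606| = $376 per tonne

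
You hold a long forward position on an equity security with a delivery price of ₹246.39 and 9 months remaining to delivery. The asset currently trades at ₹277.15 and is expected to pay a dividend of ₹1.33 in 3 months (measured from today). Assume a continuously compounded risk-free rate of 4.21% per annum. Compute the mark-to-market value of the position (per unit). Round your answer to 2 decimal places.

₹37.10

PV(remaining dividends) I = 1.33·e^(−0.0421·3/12) = 1.3161
Current forward F = (S − I)·e^(rT) = (277.15 − 1.3161)·e^(0.0421·9/12) = 275.8339 × 1.032079 = 284.6824
Value (long) = (F − K)·e^(−rT) = (284.6824 − 246.39) × 0.968918 = 37.1022
Value = ₹37.10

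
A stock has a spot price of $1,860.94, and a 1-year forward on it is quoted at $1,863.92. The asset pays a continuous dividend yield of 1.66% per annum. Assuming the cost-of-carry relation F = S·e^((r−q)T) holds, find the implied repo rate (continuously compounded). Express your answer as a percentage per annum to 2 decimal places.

1.82%

From F = S·e^((r−q)T): (r − q) = ln(F/S)/T
ln(1863.92/1860.94) = ln(1.001601) = 0.001600
(r − q) = 0.001600 / (1) = 0.001600
r = ln(F/S)/T + q = 0.001600 + 0.0166 = 0.018200
r = 1.82%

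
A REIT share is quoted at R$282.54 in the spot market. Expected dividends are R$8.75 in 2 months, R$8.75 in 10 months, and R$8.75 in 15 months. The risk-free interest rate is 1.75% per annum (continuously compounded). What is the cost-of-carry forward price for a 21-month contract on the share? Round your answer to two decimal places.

R$264.61

PV(dividends) I = 8.75·e^(−0.0175·2/12) + 8.75·e^(−0.0175·10/12) + 8.75·e^(−0.0175·15/12)
I = 8.7245 + 8.6233 + 8.5607 = 25.9085
F = (S − I)·e^(rT) = (282.54 − 25.9085) · e^(0.0175·21/12)
= 256.6315 · e^0.030625 = 256.6315 × 1.031099 = R$264.61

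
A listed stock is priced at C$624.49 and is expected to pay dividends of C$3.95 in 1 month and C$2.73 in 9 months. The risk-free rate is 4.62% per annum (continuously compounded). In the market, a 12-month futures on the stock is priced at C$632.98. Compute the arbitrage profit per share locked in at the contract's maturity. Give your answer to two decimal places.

PV(dividends) I = 3.95·e^(−0.0462·1/12) + 2.73·e^(−0.0462·9/12) = 6.5718
Fair futures F* = (S − I)·e^(rT) = (624.49 − 6.5718)·e^0.046200 = 617.9182 × 1.047284 = 647.1358
Market C$632.98 < fair 647.1358: forward underpriced → reverse cash-and-carry (short the stock, invest proceeds at r, pay the dividends, go long the forward).
Profit at T = |F_mkt − F*| = |632.98 − 647.1358| = C$14.16 per share

C$14.16 per share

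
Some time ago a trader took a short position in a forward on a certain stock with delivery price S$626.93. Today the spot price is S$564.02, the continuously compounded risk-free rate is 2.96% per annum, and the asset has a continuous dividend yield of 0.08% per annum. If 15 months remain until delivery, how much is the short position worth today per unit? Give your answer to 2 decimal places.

Current fair forward for the remaining 15 months: F = S·e^((r − q)·T), (r − q) = 0.0296 − 0.0008 = 0.0288
F = 564.02 · e^(0.0288 × 15/12) = 564.02 × 1.036656 = 584.6947
Value of long forward = (F − K)·e^(−rT) = (584.6947 − 626.93) · e^(−0.0296·15/12)
= -42.2353 × 0.963676 = -40.70
Short position value = −(long value) = S$40.70

S$40.70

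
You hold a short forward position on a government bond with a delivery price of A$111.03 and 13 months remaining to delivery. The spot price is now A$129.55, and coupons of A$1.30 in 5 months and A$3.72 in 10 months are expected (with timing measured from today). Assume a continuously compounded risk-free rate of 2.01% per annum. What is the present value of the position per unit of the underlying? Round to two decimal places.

PV(remaining coupons) I = 1.30·e^(−0.0201·5/12) + 3.72·e^(−0.0201·10/12) = 4.9474
Current forward F = (S − I)·e^(rT) = (129.55 − 4.9474)·e^(0.0201·13/12) = 124.6026 × 1.022014 = 127.3456
Value (long) = (F − K)·e^(−rT) = (127.3456 − 111.03) × 0.978460 = 15.9642
Short position value = −(long value) = -A$15.96

-A$15.96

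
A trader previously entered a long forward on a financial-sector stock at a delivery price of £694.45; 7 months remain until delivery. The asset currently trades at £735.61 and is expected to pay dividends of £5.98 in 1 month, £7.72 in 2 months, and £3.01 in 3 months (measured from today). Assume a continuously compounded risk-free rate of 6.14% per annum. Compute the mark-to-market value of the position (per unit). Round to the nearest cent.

£49.04

PV(remaining dividends) I = 5.98·e^(−0.0614·1/12) + 7.72·e^(−0.0614·2/12) + 3.01·e^(−0.0614·3/12) = 16.5550
Current forward F = (S − I)·e^(rT) = (735.61 − 16.5550)·e^(0.0614·7/12) = 719.0550 × 1.036466 = 745.2761
Value (long) = (F − K)·e^(−rT) = (745.2761 − 694.45) × 0.964817 = 49.0379
Value = £49.04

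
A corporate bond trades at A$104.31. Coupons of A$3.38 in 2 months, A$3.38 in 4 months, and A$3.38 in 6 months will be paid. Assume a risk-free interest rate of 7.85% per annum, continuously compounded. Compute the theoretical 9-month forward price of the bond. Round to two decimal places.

PV(coupons) I = 3.38·e^(−0.0785·2/12) + 3.38·e^(−0.0785·4/12) + 3.38·e^(−0.0785·6/12)
I = 3.3361 + 3.2927 + 3.2499 = 9.8787
F = (S − I)·e^(rT) = (104.31 − 9.8787) · e^(0.0785·9/12)
= 94.4313 · e^0.058875 = 94.4313 × 1.060643 = A$100.16

A$100.16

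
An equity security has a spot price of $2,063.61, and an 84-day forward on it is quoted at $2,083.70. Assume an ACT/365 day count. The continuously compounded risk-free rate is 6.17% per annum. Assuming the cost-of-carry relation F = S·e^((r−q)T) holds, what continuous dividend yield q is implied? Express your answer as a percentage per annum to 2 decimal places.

From F = S·e^((r−q)T): (r − q) = ln(F/S)/T
ln(2083.70/2063.61) = ln(1.009735) = 0.009688
(r − q) = 0.009688 / (84/365) = 0.042097
q = r − ln(F/S)/T = 0.0617 − 0.042097 = 0.019603
q = 1.96%

1.96%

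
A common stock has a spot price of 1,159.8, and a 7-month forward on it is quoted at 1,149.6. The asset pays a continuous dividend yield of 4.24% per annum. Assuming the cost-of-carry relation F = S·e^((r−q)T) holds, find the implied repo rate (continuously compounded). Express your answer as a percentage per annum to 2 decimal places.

From F = S·e^((r−q)T): (r − q) = ln(F/S)/T
ln(1149.6/1159.8) = ln(0.991205) = -0.008834
(r − q) = -0.008834 / (7/12) = -0.015144
r = ln(F/S)/T + q = -0.015144 + 0.0424 = 0.027256
r = 2.73%

2.73%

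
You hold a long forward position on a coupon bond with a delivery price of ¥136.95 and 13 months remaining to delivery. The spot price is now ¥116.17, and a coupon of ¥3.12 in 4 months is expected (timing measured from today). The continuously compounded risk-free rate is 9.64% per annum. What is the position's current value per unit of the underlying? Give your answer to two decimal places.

-¥10.22

PV(remaining coupons) I = 3.12·e^(−0.0964·4/12) = 3.0213
Current forward F = (S − I)·e^(rT) = (116.17 − 3.0213)·e^(0.0964·13/12) = 113.1487 × 1.110081 = 125.6042
Value (long) = (F − K)·e^(−rT) = (125.6042 − 136.95) × 0.900835 = -10.2207
Value = -¥10.22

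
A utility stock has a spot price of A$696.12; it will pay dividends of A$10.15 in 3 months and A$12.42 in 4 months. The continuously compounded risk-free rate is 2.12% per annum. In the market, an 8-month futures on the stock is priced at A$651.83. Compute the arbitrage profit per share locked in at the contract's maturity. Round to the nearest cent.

A$31.45 per share

PV(dividends) I = 10.15·e^(−0.0212·3/12) + 12.42·e^(−0.0212·4/12) = 22.4289
Fair futures F* = (S − I)·e^(rT) = (696.12 − 22.4289)·e^0.014133 = 673.6911 × 1.014233 = 683.2797
Market A$651.83 < fair 683.2797: forward underpriced → reverse cash-and-carry (short the stock, invest proceeds at r, pay the dividends, go long the forward).
Profit at T = |F_mkt − F*| = |651.83 − 683.2797| = A$31.45 per share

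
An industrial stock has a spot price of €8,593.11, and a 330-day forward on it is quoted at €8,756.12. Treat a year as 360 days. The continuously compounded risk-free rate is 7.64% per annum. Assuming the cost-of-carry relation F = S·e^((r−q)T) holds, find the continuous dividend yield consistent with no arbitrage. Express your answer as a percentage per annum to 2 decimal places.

5.59%

From F = S·e^((r−q)T): (r − q) = ln(F/S)/T
ln(8756.12/8593.11) = ln(1.018970) = 0.018792
(r − q) = 0.018792 / (330/360) = 0.020500
q = r − ln(F/S)/T = 0.0764 − 0.020500 = 0.055900
q = 5.59%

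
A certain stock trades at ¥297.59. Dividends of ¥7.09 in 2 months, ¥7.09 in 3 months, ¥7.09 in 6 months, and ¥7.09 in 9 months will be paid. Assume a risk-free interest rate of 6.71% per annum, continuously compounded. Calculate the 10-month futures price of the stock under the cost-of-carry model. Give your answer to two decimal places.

¥285.54

PV(dividends) I = 7.09·e^(−0.0671·2/12) + 7.09·e^(−0.0671·3/12) + 7.09·e^(−0.0671·6/12) + 7.09·e^(−0.0671·9/12)
I = 7.0112 + 6.9721 + 6.8561 + 6.7420 = 27.5814
F = (S − I)·e^(rT) = (297.59 − 27.5814) · e^(0.0671·10/12)
= 270.0086 · e^0.055917 = 270.0086 × 1.057510 = ¥285.54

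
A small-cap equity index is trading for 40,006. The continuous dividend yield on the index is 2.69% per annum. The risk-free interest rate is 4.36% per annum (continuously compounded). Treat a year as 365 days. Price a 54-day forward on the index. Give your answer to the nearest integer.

F = S·e^((r − q)T) = 40006 · e^((0.0436 − 0.0269) × 54/365)
= 40006 · e^0.002471 = 40006 × 1.002474
F = 40,105

40,105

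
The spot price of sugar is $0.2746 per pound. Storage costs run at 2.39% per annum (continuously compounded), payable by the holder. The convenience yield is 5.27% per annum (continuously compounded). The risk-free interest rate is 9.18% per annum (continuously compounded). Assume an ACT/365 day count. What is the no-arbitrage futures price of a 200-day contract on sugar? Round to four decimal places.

$0.2842 per pound

Net carry = r + u − y = 0.0918 + 0.0239 − 0.0527 = 0.0630
F = S·e^((r+u−y)T) = 0.2746 · e^(0.0630 × 200/365) = 0.2746 · e^0.034521
= 0.2746 × 1.035124 = $0.2842 per pound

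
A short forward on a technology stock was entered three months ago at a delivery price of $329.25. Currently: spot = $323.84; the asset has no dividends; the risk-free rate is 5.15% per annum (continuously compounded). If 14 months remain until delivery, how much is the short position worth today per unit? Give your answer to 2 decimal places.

Current fair forward for the remaining 14 months: F = S·e^(r·T), r = 0.0515
F = 323.84 · e^(0.0515 × 14/12) = 323.84 × 1.061925 = 343.8938
Value of long forward = (F − K)·e^(−rT) = (343.8938 − 329.25) · e^(−0.0515·14/12)
= 14.6438 × 0.941686 = 13.79
Short position value = −(long value) = -$13.79

-$13.79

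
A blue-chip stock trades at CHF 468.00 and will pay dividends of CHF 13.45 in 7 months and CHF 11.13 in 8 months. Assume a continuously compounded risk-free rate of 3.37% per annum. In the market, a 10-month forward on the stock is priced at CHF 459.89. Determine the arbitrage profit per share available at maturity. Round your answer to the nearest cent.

CHF 3.32 per share

PV(dividends) I = 13.45·e^(−0.0337·7/12) + 11.13·e^(−0.0337·8/12) = 24.0709
Fair forward F* = (S − I)·e^(rT) = (468.00 − 24.0709)·e^0.028083 = 443.9291 × 1.028481 = 456.5726
Market CHF 459.89 > fair 456.5726: forward overpriced → cash-and-carry (borrow at r, buy the stock and collect the dividends, short the forward).
Profit at T = |F_mkt − F*| = |459.89 − 456.5726| = CHF 3.32 per share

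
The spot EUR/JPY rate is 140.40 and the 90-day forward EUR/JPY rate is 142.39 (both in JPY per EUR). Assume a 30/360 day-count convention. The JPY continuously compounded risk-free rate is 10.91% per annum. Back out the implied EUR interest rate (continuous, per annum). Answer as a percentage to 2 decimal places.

F = S·e^((r_JPY − r_EUR)T) ⇒ r_EUR = r_JPY − ln(F/S)/T
ln(142.39/140.40) = 0.014074; /(90/360) = 0.056296
r_EUR = 0.1091 − 0.056296 = 0.052804
r_EUR = 5.28%

5.28%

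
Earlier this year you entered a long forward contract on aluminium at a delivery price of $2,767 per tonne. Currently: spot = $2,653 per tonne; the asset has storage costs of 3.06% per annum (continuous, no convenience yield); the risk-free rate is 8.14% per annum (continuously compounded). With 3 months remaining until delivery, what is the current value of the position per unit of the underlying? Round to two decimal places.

Current fair forward for the remaining 3 months: F = S·e^((r + u)·T), (r + u) = 0.0814 + 0.0306 = 0.1120
F = 2653 · e^(0.1120 × 3/12) = 2653 × 1.02839568 = 2728.3337
Value of long forward = (F − K)·e^(−rT) = (2728.3337 − 2767) · e^(−0.0814·3/12)
= -38.6663 × 0.97985566 = -37.89

-$37.89 per tonne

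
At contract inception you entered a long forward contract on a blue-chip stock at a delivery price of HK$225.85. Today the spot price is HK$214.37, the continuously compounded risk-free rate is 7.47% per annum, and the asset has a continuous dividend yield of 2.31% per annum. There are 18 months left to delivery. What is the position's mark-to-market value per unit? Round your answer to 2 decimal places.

Current fair forward for the remaining 18 months: F = S·e^((r − q)·T), (r − q) = 0.0747 − 0.0231 = 0.0516
F = 214.37 · e^(0.0516 × 18/12) = 214.37 × 1.080474 = 231.6212
Value of long forward = (F − K)·e^(−rT) = (231.6212 − 225.85) · e^(−0.0747·18/12)
= 5.7712 × 0.894000 = 5.16

HK$5.16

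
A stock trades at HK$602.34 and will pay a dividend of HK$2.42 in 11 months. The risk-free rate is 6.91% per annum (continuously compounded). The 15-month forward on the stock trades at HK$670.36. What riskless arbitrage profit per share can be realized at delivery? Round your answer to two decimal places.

HK$16.16 per share

PV(dividends) I = 2.42·e^(−0.0691·11/12) = 2.2715
Fair forward F* = (S − I)·e^(rT) = (602.34 − 2.2715)·e^0.086375 = 600.0685 × 1.090215 = 654.2037
Market HK$670.36 > fair 654.2037: forward overpriced → cash-and-carry (borrow at r, buy the stock and collect the dividends, short the forward).
Profit at T = |F_mkt − F*| = |670.36 − 654.2037| = HK$16.16 per share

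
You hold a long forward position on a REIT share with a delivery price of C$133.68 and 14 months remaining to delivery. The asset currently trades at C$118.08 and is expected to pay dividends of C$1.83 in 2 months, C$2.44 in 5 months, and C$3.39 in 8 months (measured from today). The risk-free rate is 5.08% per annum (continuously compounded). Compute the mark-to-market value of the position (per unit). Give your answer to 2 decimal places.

-C$15.39

PV(remaining dividends) I = 1.83·e^(−0.0508·2/12) + 2.44·e^(−0.0508·5/12) + 3.39·e^(−0.0508·8/12) = 7.4806
Current forward F = (S − I)·e^(rT) = (118.08 − 7.4806)·e^(0.0508·14/12) = 110.5994 × 1.061058 = 117.3524
Value (long) = (F − K)·e^(−rT) = (117.3524 − 133.68) × 0.942455 = -15.3880
Value = -C$15.39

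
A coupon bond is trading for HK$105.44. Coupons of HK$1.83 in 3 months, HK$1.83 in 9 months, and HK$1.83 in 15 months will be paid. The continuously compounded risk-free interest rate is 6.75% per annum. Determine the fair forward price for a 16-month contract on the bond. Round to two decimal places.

PV(coupons) I = 1.83·e^(−0.0675·3/12) + 1.83·e^(−0.0675·9/12) + 1.83·e^(−0.0675·15/12)
I = 1.7994 + 1.7397 + 1.6819 = 5.2210
F = (S − I)·e^(rT) = (105.44 − 5.2210) · e^(0.0675·16/12)
= 100.2190 · e^0.090000 = 100.2190 × 1.094174 = HK$109.66

HK$109.66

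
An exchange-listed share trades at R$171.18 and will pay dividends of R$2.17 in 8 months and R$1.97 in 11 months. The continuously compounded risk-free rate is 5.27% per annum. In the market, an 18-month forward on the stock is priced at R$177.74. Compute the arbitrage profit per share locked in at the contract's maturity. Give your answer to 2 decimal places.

R$3.22 per share

PV(dividends) I = 2.17·e^(−0.0527·8/12) + 1.97·e^(−0.0527·11/12) = 3.9722
Fair forward F* = (S − I)·e^(rT) = (171.18 − 3.9722)·e^0.079050 = 167.2078 × 1.082258 = 180.9620
Market R$177.74 < fair 180.9620: forward underpriced → reverse cash-and-carry (short the stock, invest proceeds at r, pay the dividends, go long the forward).
Profit at T = |F_mkt − F*| = |177.74 − 180.9620| = R$3.22 per share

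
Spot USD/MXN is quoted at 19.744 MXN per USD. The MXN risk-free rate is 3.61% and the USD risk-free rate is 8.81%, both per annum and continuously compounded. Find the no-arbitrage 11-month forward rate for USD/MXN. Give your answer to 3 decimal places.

F = S·e^((r_MXN − r_USD)T) = 19.744 · e^((0.0361 − 0.0881) × 11/12)
= 19.744 · e^-0.047667 = 19.744 × 0.953451
F = 18.825 MXN per USD

18.825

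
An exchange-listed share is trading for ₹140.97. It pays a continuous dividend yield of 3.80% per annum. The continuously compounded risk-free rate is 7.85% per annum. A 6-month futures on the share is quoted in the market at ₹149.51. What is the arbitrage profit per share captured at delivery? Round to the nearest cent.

₹5.66 per share

Fair futures: F* = S·e^(carry·T), with carry = (r − q) = 0.0785 − 0.0380 = 0.0405
F* = 140.97 · e^(0.0405 × 6/12) = 140.97 · e^0.020250 = 140.97 × 1.020456 = ₹143.8537
Market ₹149.51 > fair ₹143.8537: forward overpriced → cash-and-carry (buy spot, short the forward).
At maturity, profit = |F_mkt − F*| = |149.51 − 143.8537| = ₹5.66 per share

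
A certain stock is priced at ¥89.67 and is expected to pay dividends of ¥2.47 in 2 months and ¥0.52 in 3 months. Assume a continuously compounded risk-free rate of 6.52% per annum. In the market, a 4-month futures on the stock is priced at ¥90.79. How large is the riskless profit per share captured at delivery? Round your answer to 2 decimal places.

¥2.17 per share

PV(dividends) I = 2.47·e^(−0.0652·2/12) + 0.52·e^(−0.0652·3/12) = 2.9549
Fair futures F* = (S − I)·e^(rT) = (89.67 − 2.9549)·e^0.021733 = 86.7151 × 1.021971 = 88.6203
Market ¥90.79 > fair 88.6203: forward overpriced → cash-and-carry (borrow at r, buy the stock and collect the dividends, short the forward).
Profit at T = |F_mkt − F*| = |90.79 − 88.6203| = ¥2.17 per share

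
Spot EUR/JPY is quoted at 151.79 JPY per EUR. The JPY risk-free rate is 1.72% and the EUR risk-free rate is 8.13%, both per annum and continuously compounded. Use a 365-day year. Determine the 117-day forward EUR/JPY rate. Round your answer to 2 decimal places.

F = S·e^((r_JPY − r_EUR)T) = 151.79 · e^((0.0172 − 0.0813) × 117/365)
= 151.79 · e^-0.020547 = 151.79 × 0.979663
F = 148.70 JPY per EUR

148.70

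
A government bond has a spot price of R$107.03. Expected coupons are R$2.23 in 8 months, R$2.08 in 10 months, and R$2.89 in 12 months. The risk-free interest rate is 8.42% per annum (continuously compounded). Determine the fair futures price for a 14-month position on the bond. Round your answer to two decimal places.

PV(coupons) I = 2.23·e^(−0.0842·8/12) + 2.08·e^(−0.0842·10/12) + 2.89·e^(−0.0842·12/12)
I = 2.1083 + 1.9391 + 2.6566 = 6.7040
F = (S − I)·e^(rT) = (107.03 − 6.7040) · e^(0.0842·14/12)
= 100.3260 · e^0.098233 = 100.3260 × 1.103220 = R$110.68

R$110.68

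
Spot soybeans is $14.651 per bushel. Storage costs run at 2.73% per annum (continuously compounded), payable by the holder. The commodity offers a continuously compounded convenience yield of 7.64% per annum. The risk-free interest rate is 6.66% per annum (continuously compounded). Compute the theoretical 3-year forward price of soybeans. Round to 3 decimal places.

Net carry = r + u − y = 0.0666 + 0.0273 − 0.0764 = 0.0175
F = S·e^((r+u−y)T) = 14.651 · e^(0.0175 × 3) = 14.651 · e^0.052500
= 14.651 × 1.053903 = $15.441 per bushel

$15.441 per bushel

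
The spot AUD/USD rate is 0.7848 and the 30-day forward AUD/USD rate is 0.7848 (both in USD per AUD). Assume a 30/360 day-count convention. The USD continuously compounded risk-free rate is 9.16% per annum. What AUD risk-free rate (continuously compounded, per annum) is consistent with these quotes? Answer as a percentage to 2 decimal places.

9.16%

F = S·e^((r_USD − r_AUD)T) ⇒ r_AUD = r_USD − ln(F/S)/T
ln(0.7848/0.7848) = 0.000000; /(30/360) = 0.000000
r_AUD = 0.0916 + 0.000000 = 0.091600
r_AUD = 9.16%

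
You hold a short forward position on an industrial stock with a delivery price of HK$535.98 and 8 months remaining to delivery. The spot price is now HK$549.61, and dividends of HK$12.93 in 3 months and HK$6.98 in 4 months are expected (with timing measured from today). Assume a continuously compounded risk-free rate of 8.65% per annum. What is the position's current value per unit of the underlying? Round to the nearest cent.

-HK$24.23

PV(remaining dividends) I = 12.93·e^(−0.0865·3/12) + 6.98·e^(−0.0865·4/12) = 19.4350
Current forward F = (S − I)·e^(rT) = (549.61 − 19.4350)·e^(0.0865·8/12) = 530.1750 × 1.059362 = 561.6472
Value (long) = (F − K)·e^(−rT) = (561.6472 − 535.98) × 0.943965 = 24.2289
Short position value = −(long value) = -HK$24.23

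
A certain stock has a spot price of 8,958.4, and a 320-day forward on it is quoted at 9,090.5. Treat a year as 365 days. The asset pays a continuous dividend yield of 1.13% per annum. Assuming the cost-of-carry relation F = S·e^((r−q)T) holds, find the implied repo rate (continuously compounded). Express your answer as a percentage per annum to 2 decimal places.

2.80%

From F = S·e^((r−q)T): (r − q) = ln(F/S)/T
ln(9090.5/8958.4) = ln(1.014746) = 0.014638
(r − q) = 0.014638 / (320/365) = 0.016696
r = ln(F/S)/T + q = 0.016696 + 0.0113 = 0.027996
r = 2.80%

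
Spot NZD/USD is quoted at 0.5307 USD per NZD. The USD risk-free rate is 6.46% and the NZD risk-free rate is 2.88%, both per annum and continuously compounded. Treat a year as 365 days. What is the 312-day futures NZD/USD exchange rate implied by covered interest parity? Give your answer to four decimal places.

0.5472

F = S·e^((r_USD − r_NZD)T) = 0.5307 · e^((0.0646 − 0.0288) × 312/365)
= 0.5307 · e^0.030602 = 0.5307 × 1.031075
F = 0.5472 USD per NZD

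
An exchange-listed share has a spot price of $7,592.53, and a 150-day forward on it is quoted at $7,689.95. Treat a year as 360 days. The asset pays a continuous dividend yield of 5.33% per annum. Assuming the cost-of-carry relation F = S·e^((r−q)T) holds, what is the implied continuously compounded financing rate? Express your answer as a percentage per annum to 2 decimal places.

8.39%

From F = S·e^((r−q)T): (r − q) = ln(F/S)/T
ln(7689.95/7592.53) = ln(1.012831) = 0.012749
(r − q) = 0.012749 / (150/360) = 0.030598
r = ln(F/S)/T + q = 0.030598 + 0.0533 = 0.083898
r = 8.39%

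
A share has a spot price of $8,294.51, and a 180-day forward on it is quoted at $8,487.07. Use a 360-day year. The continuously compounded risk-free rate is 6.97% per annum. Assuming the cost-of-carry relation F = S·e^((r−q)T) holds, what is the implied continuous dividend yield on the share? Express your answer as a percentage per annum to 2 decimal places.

2.38%

From F = S·e^((r−q)T): (r − q) = ln(F/S)/T
ln(8487.07/8294.51) = ln(1.023215) = 0.022950
(r − q) = 0.022950 / (180/360) = 0.045900
q = r − ln(F/S)/T = 0.0697 − 0.045900 = 0.023800
q = 2.38%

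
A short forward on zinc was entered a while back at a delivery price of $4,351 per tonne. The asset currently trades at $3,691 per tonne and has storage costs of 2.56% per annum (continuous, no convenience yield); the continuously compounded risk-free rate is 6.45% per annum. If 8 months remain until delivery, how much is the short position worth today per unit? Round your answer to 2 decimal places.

$413.34 per tonne

Current fair forward for the remaining 8 months: F = S·e^((r + u)·T), (r + u) = 0.0645 + 0.0256 = 0.0901
F = 3691 · e^(0.0901 × 8/12) = 3691 × 1.06190734 = 3919.5000
Value of long forward = (F − K)·e^(−rT) = (3919.5000 − 4351) · e^(−0.0645·8/12)
= -431.5000 × 0.95791139 = -413.34
Short position value = −(long value) = $413.34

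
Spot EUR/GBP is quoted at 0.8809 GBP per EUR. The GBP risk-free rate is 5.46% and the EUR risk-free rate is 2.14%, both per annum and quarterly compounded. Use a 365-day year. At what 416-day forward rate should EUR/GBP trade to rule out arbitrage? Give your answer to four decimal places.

By covered interest parity, F = S · (1+r_GBP/4)^(4T) / (1+r_EUR/4)^(4T)
= 0.8809 × 1.063758 / 1.024623 = 0.8809 × 1.038195
F = 0.9145 GBP per EUR

0.9145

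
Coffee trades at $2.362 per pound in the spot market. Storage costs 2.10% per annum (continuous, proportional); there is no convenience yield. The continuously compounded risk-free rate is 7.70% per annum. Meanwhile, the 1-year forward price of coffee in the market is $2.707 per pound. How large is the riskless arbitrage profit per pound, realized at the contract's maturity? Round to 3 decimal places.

$0.102 per pound

Fair forward: F* = S·e^(carry·T), with carry = (r + u) = 0.0770 + 0.0210 = 0.0980
F* = 2.362 · e^(0.0980 × 1) = 2.362 · e^0.098000 = 2.362 × 1.102963 = $2.6052
Market $2.707 > fair $2.6052: forward overpriced → cash-and-carry (buy spot, short the forward).
At maturity, profit = |F_mkt − F*| = |2.707 − 2.6052| = $0.102 per pound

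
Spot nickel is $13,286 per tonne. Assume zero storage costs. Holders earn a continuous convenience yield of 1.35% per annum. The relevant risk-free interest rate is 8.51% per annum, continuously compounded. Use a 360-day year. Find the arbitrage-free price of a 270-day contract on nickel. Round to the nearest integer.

Net carry = r + u − y = 0.0851 + 0.0000 − 0.0135 = 0.0716
F = S·e^((r+u−y)T) = 13286 · e^(0.0716 × 270/360) = 13286 · e^0.053700
= 13286 × 1.055168 = $14,019 per tonne

$14,019 per tonne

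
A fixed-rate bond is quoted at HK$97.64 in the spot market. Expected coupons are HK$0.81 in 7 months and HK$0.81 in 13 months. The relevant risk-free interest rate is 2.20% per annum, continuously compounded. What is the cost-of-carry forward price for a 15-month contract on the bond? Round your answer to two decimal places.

HK$98.73

PV(coupons) I = 0.81·e^(−0.0220·7/12) + 0.81·e^(−0.0220·13/12)
I = 0.7997 + 0.7909 = 1.5906
F = (S − I)·e^(rT) = (97.64 − 1.5906) · e^(0.0220·15/12)
= 96.0494 · e^0.027500 = 96.0494 × 1.027882 = HK$98.73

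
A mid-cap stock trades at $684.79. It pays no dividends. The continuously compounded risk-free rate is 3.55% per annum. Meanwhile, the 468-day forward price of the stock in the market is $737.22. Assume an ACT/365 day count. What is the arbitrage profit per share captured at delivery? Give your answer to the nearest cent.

$20.54 per share

Fair forward: F* = S·e^(carry·T), with carry = r = 0.0355
F* = 684.79 · e^(0.0355 × 468/365) = 684.79 · e^0.045518 = 684.79 × 1.046570 = $716.6807
Market $737.22 > fair $716.6807: forward overpriced → cash-and-carry (buy spot, short the forward).
At maturity, profit = |F_mkt − F*| = |737.22 − 716.6807| = $20.54 per share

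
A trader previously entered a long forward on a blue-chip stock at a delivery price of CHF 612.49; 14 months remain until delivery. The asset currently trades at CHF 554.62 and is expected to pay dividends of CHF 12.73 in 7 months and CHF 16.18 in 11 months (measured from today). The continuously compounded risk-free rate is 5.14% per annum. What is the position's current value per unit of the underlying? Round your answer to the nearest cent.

PV(remaining dividends) I = 12.73·e^(−0.0514·7/12) + 16.18·e^(−0.0514·11/12) = 27.7893
Current forward F = (S − I)·e^(rT) = (554.62 − 27.7893)·e^(0.0514·14/12) = 526.8307 × 1.061801 = 559.3894
Value (long) = (F − K)·e^(−rT) = (559.3894 − 612.49) × 0.941796 = -50.0099
Value = -CHF 50.01

-CHF 50.01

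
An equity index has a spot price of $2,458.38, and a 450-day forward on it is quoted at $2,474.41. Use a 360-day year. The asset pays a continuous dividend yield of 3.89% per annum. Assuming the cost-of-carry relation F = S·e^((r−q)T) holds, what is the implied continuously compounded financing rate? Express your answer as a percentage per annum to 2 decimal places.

4.41%

From F = S·e^((r−q)T): (r − q) = ln(F/S)/T
ln(2474.41/2458.38) = ln(1.006521) = 0.006500
(r − q) = 0.006500 / (450/360) = 0.005200
r = ln(F/S)/T + q = 0.005200 + 0.0389 = 0.044100
r = 4.41%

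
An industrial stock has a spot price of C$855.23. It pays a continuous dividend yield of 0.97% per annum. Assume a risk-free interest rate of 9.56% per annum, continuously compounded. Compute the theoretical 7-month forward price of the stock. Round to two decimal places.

F = S·e^((r − q)T) = 855.23 · e^((0.0956 − 0.0097) × 7/12)
= 855.23 · e^0.050108 = 855.23 × 1.051385
F = C$899.18

C$899.18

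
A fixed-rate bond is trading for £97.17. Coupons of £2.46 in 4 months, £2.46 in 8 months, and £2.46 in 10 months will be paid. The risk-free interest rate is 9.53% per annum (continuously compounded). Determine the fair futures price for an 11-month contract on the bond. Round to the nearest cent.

£98.44

PV(coupons) I = 2.46·e^(−0.0953·4/12) + 2.46·e^(−0.0953·8/12) + 2.46·e^(−0.0953·10/12)
I = 2.3831 + 2.3086 + 2.2722 = 6.9639
F = (S − I)·e^(rT) = (97.17 − 6.9639) · e^(0.0953·11/12)
= 90.2061 · e^0.087358 = 90.2061 × 1.091287 = £98.44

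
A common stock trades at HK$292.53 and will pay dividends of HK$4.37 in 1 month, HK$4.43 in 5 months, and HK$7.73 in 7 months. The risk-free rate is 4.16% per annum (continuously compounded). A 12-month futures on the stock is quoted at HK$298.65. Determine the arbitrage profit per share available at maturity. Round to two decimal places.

PV(dividends) I = 4.37·e^(−0.0416·1/12) + 4.43·e^(−0.0416·5/12) + 7.73·e^(−0.0416·7/12) = 16.2534
Fair futures F* = (S − I)·e^(rT) = (292.53 − 16.2534)·e^0.041600 = 276.2766 × 1.042477 = 288.0120
Market HK$298.65 > fair 288.0120: forward overpriced → cash-and-carry (borrow at r, buy the stock and collect the dividends, short the forward).
Profit at T = |F_mkt − F*| = |298.65 − 288.0120| = HK$10.64 per share

HK$10.64 per share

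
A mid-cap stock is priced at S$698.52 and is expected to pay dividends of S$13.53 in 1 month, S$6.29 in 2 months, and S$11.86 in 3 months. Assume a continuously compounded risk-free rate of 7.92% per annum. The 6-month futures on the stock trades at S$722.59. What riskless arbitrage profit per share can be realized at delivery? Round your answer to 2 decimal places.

S$28.39 per share

PV(dividends) I = 13.53·e^(−0.0792·1/12) + 6.29·e^(−0.0792·2/12) + 11.86·e^(−0.0792·3/12) = 31.2760
Fair futures F* = (S − I)·e^(rT) = (698.52 − 31.2760)·e^0.039600 = 667.2440 × 1.040395 = 694.1973
Market S$722.59 > fair 694.1973: forward overpriced → cash-and-carry (borrow at r, buy the stock and collect the dividends, short the forward).
Profit at T = |F_mkt − F*| = |722.59 − 694.1973| = S$28.39 per share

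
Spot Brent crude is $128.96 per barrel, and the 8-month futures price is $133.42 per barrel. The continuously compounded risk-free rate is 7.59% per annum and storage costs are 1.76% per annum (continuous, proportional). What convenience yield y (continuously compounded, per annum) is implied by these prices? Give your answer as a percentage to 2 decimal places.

4.25%

F = S·e^((r+u−y)T) ⇒ (r+u−y) = ln(F/S)/T
ln(133.42/128.96) = 0.034000; /T ⇒ 0.051000
y = r + u − ln(F/S)/T = 0.0759 + 0.0176 − 0.051000 = 0.042500
y = 4.25%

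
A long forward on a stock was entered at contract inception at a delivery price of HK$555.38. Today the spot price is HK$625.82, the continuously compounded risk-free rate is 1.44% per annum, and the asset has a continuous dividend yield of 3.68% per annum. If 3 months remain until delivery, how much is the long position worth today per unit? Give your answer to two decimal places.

Current fair forward for the remaining 3 months: F = S·e^((r − q)·T), (r − q) = 0.0144 − 0.0368 = -0.0224
F = 625.82 · e^(-0.0224 × 3/12) = 625.82 × 0.994416 = 622.3254
Value of long forward = (F − K)·e^(−rT) = (622.3254 − 555.38) · e^(−0.0144·3/12)
= 66.9454 × 0.996406 = 66.70

HK$66.70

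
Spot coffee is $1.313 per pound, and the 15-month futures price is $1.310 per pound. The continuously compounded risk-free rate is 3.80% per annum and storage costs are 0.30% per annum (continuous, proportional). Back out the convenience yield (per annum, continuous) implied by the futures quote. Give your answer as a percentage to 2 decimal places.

4.28%

F = S·e^((r+u−y)T) ⇒ (r+u−y) = ln(F/S)/T
ln(1.310/1.313) = -0.002287; /T ⇒ -0.001830
y = r + u − ln(F/S)/T = 0.0380 + 0.0030 + 0.001830 = 0.042830
y = 4.28%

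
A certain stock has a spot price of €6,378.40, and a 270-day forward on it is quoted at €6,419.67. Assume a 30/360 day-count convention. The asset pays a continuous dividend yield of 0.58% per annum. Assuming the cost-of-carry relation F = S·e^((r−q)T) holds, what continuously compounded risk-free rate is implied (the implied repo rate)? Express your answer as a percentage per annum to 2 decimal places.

1.44%

From F = S·e^((r−q)T): (r − q) = ln(F/S)/T
ln(6419.67/6378.40) = ln(1.006470) = 0.006449
(r − q) = 0.006449 / (270/360) = 0.008599
r = ln(F/S)/T + q = 0.008599 + 0.0058 = 0.014399
r = 1.44%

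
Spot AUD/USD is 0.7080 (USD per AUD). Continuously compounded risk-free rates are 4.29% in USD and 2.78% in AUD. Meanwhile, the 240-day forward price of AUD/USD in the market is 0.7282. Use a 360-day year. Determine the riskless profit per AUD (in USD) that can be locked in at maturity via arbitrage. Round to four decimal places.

Fair forward: F* = S·e^(carry·T), with carry = (r_USD − r_AUD) = 0.0429 − 0.0278 = 0.0151
F* = 0.7080 · e^(0.0151 × 240/360) = 0.7080 · e^0.010067 = 0.7080 × 1.010118 = 0.7152
Market 0.7282 > fair 0.7152: forward overpriced → cash-and-carry (buy spot, short the forward).
At maturity, profit = |F_mkt − F*| = |0.7282 − 0.7152| = 0.0130 per AUD (in USD)

0.0130 per AUD (in USD)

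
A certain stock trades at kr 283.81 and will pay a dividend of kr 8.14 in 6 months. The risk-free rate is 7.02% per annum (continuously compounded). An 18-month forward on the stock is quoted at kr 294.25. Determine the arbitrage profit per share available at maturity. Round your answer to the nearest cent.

kr 12.34 per share

PV(dividends) I = 8.14·e^(−0.0702·6/12) = 7.8592
Fair forward F* = (S − I)·e^(rT) = (283.81 − 7.8592)·e^0.105300 = 275.9508 × 1.111044 = 306.5935
Market kr 294.25 < fair 306.5935: forward underpriced → reverse cash-and-carry (short the stock, invest proceeds at r, pay the dividends, go long the forward).
Profit at T = |F_mkt − F*| = |294.25 − 306.5935| = kr 12.34 per share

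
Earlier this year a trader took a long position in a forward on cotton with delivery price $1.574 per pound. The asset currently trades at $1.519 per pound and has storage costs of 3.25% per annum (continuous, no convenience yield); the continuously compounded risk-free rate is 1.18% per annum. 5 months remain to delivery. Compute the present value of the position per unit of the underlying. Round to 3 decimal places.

-$0.027 per pound

Current fair forward for the remaining 5 months: F = S·e^((r + u)·T), (r + u) = 0.0118 + 0.0325 = 0.0443
F = 1.519 · e^(0.0443 × 5/12) = 1.519 × 1.018630 = 1.5473
Value of long forward = (F − K)·e^(−rT) = (1.5473 − 1.574) · e^(−0.0118·5/12)
= -0.0267 × 0.995095 = -0.027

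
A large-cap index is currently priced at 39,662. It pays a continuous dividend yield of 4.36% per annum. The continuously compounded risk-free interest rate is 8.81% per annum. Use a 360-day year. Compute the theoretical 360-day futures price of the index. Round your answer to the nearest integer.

41,467

F = S·e^((r − q)T) = 39662 · e^((0.0881 − 0.0436) × 360/360)
= 39662 · e^0.044500 = 39662 × 1.045505
F = 41,467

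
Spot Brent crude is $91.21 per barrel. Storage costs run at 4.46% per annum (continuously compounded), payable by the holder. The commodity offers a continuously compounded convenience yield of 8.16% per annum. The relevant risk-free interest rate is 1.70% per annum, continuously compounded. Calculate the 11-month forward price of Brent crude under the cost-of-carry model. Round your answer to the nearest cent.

Net carry = r + u − y = 0.0170 + 0.0446 − 0.0816 = -0.0200
F = S·e^((r+u−y)T) = 91.21 · e^(-0.0200 × 11/12) = 91.21 · e^-0.018333
= 91.21 × 0.981834 = $89.55 per barrel

$89.55 per barrel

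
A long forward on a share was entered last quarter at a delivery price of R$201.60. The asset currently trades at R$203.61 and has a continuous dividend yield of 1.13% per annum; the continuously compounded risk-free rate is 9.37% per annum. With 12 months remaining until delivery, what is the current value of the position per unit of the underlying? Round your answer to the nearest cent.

Current fair forward for the remaining 12 months: F = S·e^((r − q)·T), (r − q) = 0.0937 − 0.0113 = 0.0824
F = 203.61 · e^(0.0824 × 12/12) = 203.61 × 1.085890 = 221.0981
Value of long forward = (F − K)·e^(−rT) = (221.0981 − 201.60) · e^(−0.0937·12/12)
= 19.4981 × 0.910556 = 17.75

R$17.75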